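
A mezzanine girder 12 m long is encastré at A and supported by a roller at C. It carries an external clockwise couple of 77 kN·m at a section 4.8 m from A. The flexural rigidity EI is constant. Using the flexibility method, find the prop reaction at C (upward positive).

R_C = 6.16 kN

Choose R_C as the redundant. The primary structure is the cantilever fixed at A.
Primary-structure tip deflection at C by superposition:
  clockwise couple 77 at a = 4.8: M₀a(2L − a)/(2EI) = 3548/EI
Flexibility coefficient — unit upward force at C: δ_{CC} = L³/(3EI) = 576/EI.
Compatibility at C: δ_0 − R_C·δ_{CC} = 0, so R_C = 3548/576 = 6.16 kN.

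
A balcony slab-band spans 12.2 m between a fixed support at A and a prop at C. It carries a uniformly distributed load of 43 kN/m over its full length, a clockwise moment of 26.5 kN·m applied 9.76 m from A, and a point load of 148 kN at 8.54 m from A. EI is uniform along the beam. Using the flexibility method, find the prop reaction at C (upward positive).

R_C = 283.3 kN

Take the reaction at C as the redundant and release it; the primary structure is a cantilever fixed at A.
Deflection at C on the released cantilever, summing each load's contribution:
  UDL 43: wL⁴/(8EI) = 119074/EI
  clockwise couple 26.5 at a = 9.76: M₀a(2L − a)/(2EI) = 1893/EI
  point load 148 at a = 8.54: Pa²(3L − a)/(6EI) = 50479/EI
  δ_0 = 171447/EI
Flexibility coefficient — unit upward force at C: δ_{CC} = L³/(3EI) = 605.3/EI.
Compatibility at C: δ_0 − R_C·δ_{CC} = 0, so R_C = 171447/605.3 = 283.3 kN.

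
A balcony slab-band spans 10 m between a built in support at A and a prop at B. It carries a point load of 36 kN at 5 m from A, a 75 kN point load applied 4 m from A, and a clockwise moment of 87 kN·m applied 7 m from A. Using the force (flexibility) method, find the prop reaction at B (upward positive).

Release the roller at B. Primary structure: cantilever fixed at A.
Deflection at B on the released cantilever, summing each load's contribution:
  point load 36 at a = 5: Pa²(3L − a)/(6EI) = 3750/EI
  point load 75 at a = 4: Pa²(3L − a)/(6EI) = 5200/EI
  clockwise couple 87 at a = 7: M₀a(2L − a)/(2EI) = 3958/EI
  δ_0 = 12908/EI
Tip deflection under a unit load at B: L³/(3EI) = 333.3/EI.
The prop prevents deflection at B: R_B = δ_0/δ_{BB} = 12908/333.3 = 38.73 kN.

R_B = 38.73 kN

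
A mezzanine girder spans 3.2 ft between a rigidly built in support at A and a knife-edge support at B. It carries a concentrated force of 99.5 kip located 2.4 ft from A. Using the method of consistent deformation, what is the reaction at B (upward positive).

R_B = 62.96 kip

Remove the prop at B; the released (primary) structure is a cantilever built in at A.
Deflection at B on the released cantilever, summing each load's contribution:
  point load 99.5 at a = 2.4: Pa²(3L − a)/(6EI) = 687.7/EI
Tip deflection under a unit load at B: L³/(3EI) = 10.92/EI.
The prop prevents deflection at B: R_B = δ_0/δ_{BB} = 687.7/10.92 = 62.96 kip.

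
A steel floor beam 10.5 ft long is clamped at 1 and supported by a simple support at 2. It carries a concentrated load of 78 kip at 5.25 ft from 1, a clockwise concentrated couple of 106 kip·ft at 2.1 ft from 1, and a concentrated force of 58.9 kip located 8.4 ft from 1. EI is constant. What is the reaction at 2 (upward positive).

Remove the prop at 2; the released (primary) structure is a cantilever built in at 1.
Downward deflection at the released point 2 due to the loads:
  point load 78 at a = 5.25: Pa²(3L − a)/(6EI) = 9406/EI
  clockwise couple 106 at a = 2.1: M₀a(2L − a)/(2EI) = 2104/EI
  point load 58.9 at a = 8.4: Pa²(3L − a)/(6EI) = 16001/EI
  δ_0 = 27510/EI
Flexibility coefficient — unit upward force at 2: δ_{22} = L³/(3EI) = 385.9/EI.
The prop prevents deflection at 2: R_2 = δ_0/δ_{22} = 27510/385.9 = 71.29 kip.

R_2 = 71.29 kip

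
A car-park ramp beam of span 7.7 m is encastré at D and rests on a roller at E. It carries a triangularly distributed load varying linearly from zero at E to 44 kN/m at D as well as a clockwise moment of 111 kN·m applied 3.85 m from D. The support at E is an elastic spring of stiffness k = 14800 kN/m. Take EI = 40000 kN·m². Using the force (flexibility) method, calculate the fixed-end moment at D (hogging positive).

Take the reaction at E as the redundant and release it; the primary structure is a cantilever fixed at D.
Primary-structure tip deflection at E by superposition:
  triangular load, peak 44 at the fixed end: w₀L⁴/(30EI) = 5156/EI
  clockwise couple 111 at a = 3.85: M₀a(2L − a)/(2EI) = 2468/EI
  δ_0 = 7624/EI
Tip deflection under a unit load at E: L³/(3EI) = 152.2/EI.
With EI = 40000 kN·m²: δ_0 = 0.19059 m and δ_{EE} = 0.003804 m/kN.
Compatibility — the spring shortens by R_E/k under the reaction it provides: δ_0 − R_E·δ_{EE} = R_E/k. With 1/k = 0.000068 m/kN, R_E = δ_0 / (δ_{EE} + 1/k) = 0.19059 / (0.003804 + 0.000068) = 49.22 kN.
Moment equilibrium about D: M_D = Σ(load moments about D) − R_E·L = 545.8 − 49.22×7.7 = 166.8 kN·m.

M_D = 166.8 kN·m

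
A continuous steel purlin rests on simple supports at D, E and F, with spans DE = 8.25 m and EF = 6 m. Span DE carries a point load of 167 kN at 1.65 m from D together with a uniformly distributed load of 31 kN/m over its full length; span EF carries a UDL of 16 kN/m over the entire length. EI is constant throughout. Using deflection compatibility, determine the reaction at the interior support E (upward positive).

R_E = 284 kN

Release continuity at E by inserting a hinge; the redundant is the internal moment M_E. The primary structure is two simply-supported spans DE and EF.
Rotations at E on the released spans (each span's end-slope, ×1/EI):
  span DE: point load 167 at a = 1.65: Pab(L + a)/(6LEI) = 363.7/EI
  span DE: UDL 31: wL³/(24EI) = 725.3/EI
  span EF: UDL 16: wL³/(24EI) = 144/EI
  relative rotation θ_0 = (1089 + 144)/EI = 1233/EI
A unit hogging moment at E produces rotation L₁/(3EI) + L₂/(3EI) = 4.75/EI.
Slope continuity at E: θ_0 = M_E·4.75/EI, so M_E = 1233/4.75 = 259.6 kN·m (hogging).
Span DE, ΣM about D with M_E applied at E: R_E^{DE}·8.25 = 1331 + 259.6, so R_E^{DE} = 192.7 kN and R_D = 422.8 − 192.7 = 230 kN.
Span EF, ΣM about F: R_E^{EF}·6 = 288 + 259.6, so R_E^{EF} = 91.26 kN and R_F = 96 − 91.26 = 4.736 kN.
R_E = 192.7 + 91.26 = 284 kN.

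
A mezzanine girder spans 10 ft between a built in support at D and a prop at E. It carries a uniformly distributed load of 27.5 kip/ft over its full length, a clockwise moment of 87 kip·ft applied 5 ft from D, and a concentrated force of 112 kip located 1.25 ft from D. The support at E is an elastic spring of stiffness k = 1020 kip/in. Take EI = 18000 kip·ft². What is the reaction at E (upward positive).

Release the roller at E. Primary structure: cantilever fixed at D.
Deflection at E on the released cantilever, summing each load's contribution:
  UDL 27.5: wL⁴/(8EI) = 34375/EI
  clockwise couple 87 at a = 5: M₀a(2L − a)/(2EI) = 3262/EI
  point load 112 at a = 1.25: Pa²(3L − a)/(6EI) = 838.5/EI
  δ_0 = 38476/EI
Tip deflection under a unit load at E: L³/(3EI) = 333.3/EI.
With EI = 18000 kip·ft²: δ_0 = 2.1376 ft and δ_{EE} = 0.018519 ft/kip.
Compatibility — the spring shortens by R_E/k under the reaction it provides: δ_0 − R_E·δ_{EE} = R_E/k. With 1/k = 1/(1020×12) ft/kip = 0.000082 ft/kip, R_E = δ_0 / (δ_{EE} + 1/k) = 2.1376 / (0.018519 + 0.000082) = 114.9 kip.

R_E = 114.9 kip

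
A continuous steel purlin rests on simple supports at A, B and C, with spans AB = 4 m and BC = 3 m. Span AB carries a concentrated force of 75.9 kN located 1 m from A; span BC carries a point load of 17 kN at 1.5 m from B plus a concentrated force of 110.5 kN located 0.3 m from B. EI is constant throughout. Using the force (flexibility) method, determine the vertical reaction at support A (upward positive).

Release continuity at B by inserting a hinge; the redundant is the internal moment M_B. The primary structure is two simply-supported spans AB and BC.
Rotations at B on the released spans (each span's end-slope, ×1/EI):
  span AB: point load 75.9 at a = 1: Pab(L + a)/(6LEI) = 47.44/EI
  span BC: point load 17 at a = 1.5: Pab(L + b)/(6LEI) = 9.562/EI
  span BC: point load 110.5 at a = 0.3: Pab(L + b)/(6LEI) = 28.34/EI
  relative rotation θ_0 = (47.44 + 37.91)/EI = 85.34/EI
A unit hogging moment at B produces rotation L₁/(3EI) + L₂/(3EI) = 2.333/EI.
Compatibility: M_B·(L₁+L₂)/(3EI) = θ_0, giving M_B = 36.58 kN·m (hogging).
Span AB, ΣM about A with M_B applied at B: R_B^{AB}·4 = 75.9 + 36.58, so R_B^{AB} = 28.12 kN and R_A = 75.9 − 28.12 = 47.78 kN.

R_A = 47.78 kN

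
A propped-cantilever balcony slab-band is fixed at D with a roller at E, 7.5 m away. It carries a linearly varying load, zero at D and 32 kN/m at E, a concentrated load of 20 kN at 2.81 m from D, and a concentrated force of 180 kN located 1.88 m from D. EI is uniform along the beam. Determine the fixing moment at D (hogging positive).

Release the roller at E. Primary structure: cantilever fixed at D.
Deflection at E on the released cantilever, summing each load's contribution:
  triangular load, peak 32 at the free end: 11w₀L⁴/(120EI) = 9281/EI
  point load 20 at a = 2.81: Pa²(3L − a)/(6EI) = 518.2/EI
  point load 180 at a = 1.88: Pa²(3L − a)/(6EI) = 2186/EI
  δ_0 = 11986/EI
Flexibility coefficient — unit upward force at E: δ_{EE} = L³/(3EI) = 140.6/EI.
The prop prevents deflection at E: R_E = δ_0/δ_{EE} = 11986/140.6 = 85.23 kN.
Moment equilibrium about D: M_D = Σ(load moments about D) − R_E·L = 994.6 − 85.23×7.5 = 355.4 kN·m.

M_D = 355.4 kN·m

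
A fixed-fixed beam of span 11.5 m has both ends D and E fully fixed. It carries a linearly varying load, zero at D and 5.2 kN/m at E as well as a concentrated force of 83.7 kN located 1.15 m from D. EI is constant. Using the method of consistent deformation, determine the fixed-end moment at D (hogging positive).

M_D = 100.9 kN·m

Release both end moments; the primary structure is a simply-supported span DE with redundants M_D and M_E.
Simple-span end rotations at D and E under the given loads:
  at D: triangular load, peak 5.2: 7w₀L³/(360EI) = 153.8/EI
  at E: triangular load, peak 5.2: w₀L³/(45EI) = 175.7/EI
  at D: point load 83.7 at a = 1.15: Pab(L + b)/(6LEI) = 315.5/EI
  at E: point load 83.7 at a = 1.15: Pab(L + a)/(6LEI) = 182.6/EI
  θ_D0 = 469.3/EI,  θ_E0 = 358.4/EI
Flexibility coefficients: a unit moment at one end gives L/(3EI) there and L/(6EI) at the far end, so f₁₁ = f₂₂ = 3.833/EI and f₁₂ = f₂₁ = 1.917/EI.
Compatibility — zero rotation at each built-in end:
  3.833 M_D + 1.917 M_E = 469.3
  1.917 M_D + 3.833 M_E = 358.4
Solving the pair gives M_D = 100.9 kN·m and M_E = 43.05 kN·m (hogging).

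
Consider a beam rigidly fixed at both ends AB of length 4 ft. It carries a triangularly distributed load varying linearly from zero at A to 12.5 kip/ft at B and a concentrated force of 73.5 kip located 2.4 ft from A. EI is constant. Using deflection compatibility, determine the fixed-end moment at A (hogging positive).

M_A = 34.89 kip·ft

Release both end moments; the primary structure is a simply-supported span AB with redundants M_A and M_B.
End rotations of the released simple span under the applied load (×1/EI):
  at A: triangular load, peak 12.5: 7w₀L³/(360EI) = 15.56/EI
  at B: triangular load, peak 12.5: w₀L³/(45EI) = 17.78/EI
  at A: point load 73.5 at a = 2.4: Pab(L + b)/(6LEI) = 65.86/EI
  at B: point load 73.5 at a = 2.4: Pab(L + a)/(6LEI) = 75.26/EI
  θ_A0 = 81.41/EI,  θ_B0 = 93.04/EI
Flexibility coefficients: a unit moment at one end gives L/(3EI) there and L/(6EI) at the far end, so f₁₁ = f₂₂ = 1.333/EI and f₁₂ = f₂₁ = 0.6667/EI.
Compatibility — zero rotation at each built-in end:
  1.333 M_A + 0.6667 M_B = 81.41
  0.6667 M_A + 1.333 M_B = 93.04
Solving the pair gives M_A = 34.89 kip·ft and M_B = 52.34 kip·ft (hogging).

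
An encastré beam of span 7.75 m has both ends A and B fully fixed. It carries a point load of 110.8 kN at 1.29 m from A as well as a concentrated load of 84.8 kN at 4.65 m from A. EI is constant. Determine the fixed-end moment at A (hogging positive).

Release both end moments; the primary structure is a simply-supported span AB with redundants M_A and M_B.
Simple-span end rotations at A and B under the given loads:
  at A: point load 110.8 at a = 1.29: Pab(L + b)/(6LEI) = 282.2/EI
  at B: point load 110.8 at a = 1.29: Pab(L + a)/(6LEI) = 179.5/EI
  at A: point load 84.8 at a = 4.65: Pab(L + b)/(6LEI) = 285.2/EI
  at B: point load 84.8 at a = 4.65: Pab(L + a)/(6LEI) = 326/EI
  θ_A0 = 567.4/EI,  θ_B0 = 505.5/EI
Flexibility coefficients: a unit moment at one end gives L/(3EI) there and L/(6EI) at the far end, so f₁₁ = f₂₂ = 2.583/EI and f₁₂ = f₂₁ = 1.292/EI.
Compatibility — zero rotation at each built-in end:
  2.583 M_A + 1.292 M_B = 567.4
  1.292 M_A + 2.583 M_B = 505.5
Solving the pair gives M_A = 162.4 kN·m and M_B = 114.5 kN·m (hogging).

M_A = 162.4 kN·m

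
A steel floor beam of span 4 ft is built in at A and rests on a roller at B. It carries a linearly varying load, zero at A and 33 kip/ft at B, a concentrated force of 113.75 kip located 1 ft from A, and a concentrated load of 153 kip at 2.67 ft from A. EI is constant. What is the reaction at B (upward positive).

R_B = 125.6 kip

Take the reaction at B as the redundant and release it; the primary structure is a cantilever fixed at A.
Downward deflection at the released point B due to the loads:
  triangular load, peak 33 at the free end: 11w₀L⁴/(120EI) = 774.4/EI
  point load 113.75 at a = 1: Pa²(3L − a)/(6EI) = 208.5/EI
  point load 153 at a = 2.67: Pa²(3L − a)/(6EI) = 1696/EI
  δ_0 = 2679/EI
Tip deflection under a unit load at B: L³/(3EI) = 21.33/EI.
The prop prevents deflection at B: R_B = δ_0/δ_{BB} = 2679/21.33 = 125.6 kip.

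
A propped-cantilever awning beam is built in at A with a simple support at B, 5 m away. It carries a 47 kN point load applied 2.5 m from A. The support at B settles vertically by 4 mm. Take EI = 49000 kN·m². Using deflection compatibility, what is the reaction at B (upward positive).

Take the reaction at B as the redundant and release it; the primary structure is a cantilever fixed at A.
Primary-structure tip deflection at B by superposition:
  point load 47 at a = 2.5: Pa²(3L − a)/(6EI) = 612/EI
Flexibility coefficient — unit upward force at B: δ_{BB} = L³/(3EI) = 41.67/EI.
With EI = 49000 kN·m²: δ_0 = 0.012489 m and δ_{BB} = 0.00085 m/kN.
Compatibility — the beam at B must follow the support down by 0.004 m: δ_0 − R_B·δ_{BB} = 0.004, so R_B = (0.012489 − 0.004)/0.00085 = 9.983 kN.

R_B = 9.983 kN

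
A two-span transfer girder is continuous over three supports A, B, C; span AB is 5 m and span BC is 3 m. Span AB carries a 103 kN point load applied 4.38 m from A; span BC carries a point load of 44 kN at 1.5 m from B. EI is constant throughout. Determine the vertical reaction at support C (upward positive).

R_C = 7.974 kN

Release continuity at B by inserting a hinge; the redundant is the internal moment M_B. The primary structure is two simply-supported spans AB and BC.
End slopes at the hinge B, treating each span as simply supported:
  span AB: point load 103 at a = 4.38: Pab(L + a)/(6LEI) = 87.45/EI
  span BC: point load 44 at a = 1.5: Pab(L + b)/(6LEI) = 24.75/EI
  relative rotation θ_0 = (87.45 + 24.75)/EI = 112.2/EI
A unit hogging moment at B produces rotation L₁/(3EI) + L₂/(3EI) = 2.667/EI.
Compatibility: M_B·(L₁+L₂)/(3EI) = θ_0, giving M_B = 42.08 kN·m (hogging).
Span BC, ΣM about C: R_B^{BC}·3 = 66 + 42.08, so R_B^{BC} = 36.03 kN and R_C = 44 − 36.03 = 7.974 kN.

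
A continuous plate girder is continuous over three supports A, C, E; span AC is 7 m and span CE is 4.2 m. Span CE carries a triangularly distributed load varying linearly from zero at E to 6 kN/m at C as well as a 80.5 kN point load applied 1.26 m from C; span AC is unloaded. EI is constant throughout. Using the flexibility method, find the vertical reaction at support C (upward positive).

R_C = 74.38 kN

Take M_C as the redundant. Released structure: two simple spans AC and CE with a hinge at C.
End slopes at the hinge C, treating each span as simply supported:
  span CE: triangular load, peak 6: w₀L³/(45EI) = 9.878/EI
  span CE: point load 80.5 at a = 1.26: Pab(L + b)/(6LEI) = 84.49/EI
  relative rotation θ_0 = (0 + 94.37)/EI = 94.37/EI
A unit hogging moment at C produces rotation L₁/(3EI) + L₂/(3EI) = 3.733/EI.
Compatibility: M_C·(L₁+L₂)/(3EI) = θ_0, giving M_C = 25.28 kN·m (hogging).
Span AC, ΣM about A with M_C applied at C: R_C^{AC}·7 = 0 + 25.28, so R_C^{AC} = 3.611 kN and R_A = 0 − 3.611 = -3.611 kN.
Span CE, ΣM about E: R_C^{CE}·4.2 = 271.9 + 25.28, so R_C^{CE} = 70.77 kN and R_E = 93.1 − 70.77 = 22.33 kN.
R_C = 3.611 + 70.77 = 74.38 kN.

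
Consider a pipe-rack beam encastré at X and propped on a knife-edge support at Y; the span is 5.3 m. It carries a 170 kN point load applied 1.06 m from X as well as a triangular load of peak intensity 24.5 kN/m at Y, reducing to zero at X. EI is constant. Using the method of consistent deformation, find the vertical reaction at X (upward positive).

Choose R_Y as the redundant. The primary structure is the cantilever fixed at X.
Deflection at Y on the released cantilever, summing each load's contribution:
  point load 170 at a = 1.06: Pa²(3L − a)/(6EI) = 472.4/EI
  triangular load, peak 24.5 at the free end: 11w₀L⁴/(120EI) = 1772/EI
  δ_0 = 2245/EI
Tip deflection under a unit load at Y: L³/(3EI) = 49.63/EI.
The prop prevents deflection at Y: R_Y = δ_0/δ_{YY} = 2245/49.63 = 45.23 kN.
Vertical equilibrium: R_X = ΣP − R_Y = 234.9 − 45.23 = 189.7 kN.

R_X = 189.7 kN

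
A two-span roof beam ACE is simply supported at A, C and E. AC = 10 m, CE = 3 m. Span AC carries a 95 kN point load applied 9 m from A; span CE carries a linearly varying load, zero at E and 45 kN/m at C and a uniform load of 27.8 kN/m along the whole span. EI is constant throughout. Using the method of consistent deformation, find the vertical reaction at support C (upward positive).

R_C = 205.1 kN

Insert a hinge at C; M_C is the redundant, and each span becomes simply supported.
Discontinuity in slope at C on the released structure — sum the simple-span end rotations:
  span AC: point load 95 at a = 9: Pab(L + a)/(6LEI) = 270.8/EI
  span CE: triangular load, peak 45: w₀L³/(45EI) = 27/EI
  span CE: UDL 27.8: wL³/(24EI) = 31.27/EI
  relative rotation θ_0 = (270.8 + 58.27)/EI = 329/EI
A unit hogging moment at C produces rotation L₁/(3EI) + L₂/(3EI) = 4.333/EI.
Compatibility: M_C·(L₁+L₂)/(3EI) = θ_0, giving M_C = 75.93 kN·m (hogging).
Span AC, ΣM about A with M_C applied at C: R_C^{AC}·10 = 855 + 75.93, so R_C^{AC} = 93.09 kN and R_A = 95 − 93.09 = 1.907 kN.
Span CE, ΣM about E: R_C^{CE}·3 = 260.1 + 75.93, so R_C^{CE} = 112 kN and R_E = 150.9 − 112 = 38.89 kN.
R_C = 93.09 + 112 = 205.1 kN.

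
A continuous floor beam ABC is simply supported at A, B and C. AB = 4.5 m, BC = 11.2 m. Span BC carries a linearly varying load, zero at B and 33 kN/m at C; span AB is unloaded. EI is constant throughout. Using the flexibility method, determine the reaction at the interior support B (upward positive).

Insert a hinge at B; M_B is the redundant, and each span becomes simply supported.
Rotations at B on the released spans (each span's end-slope, ×1/EI):
  span BC: triangular load, peak 33: 7w₀L³/(360EI) = 901.5/EI
  relative rotation θ_0 = (0 + 901.5)/EI = 901.5/EI
A unit hogging moment at B produces rotation L₁/(3EI) + L₂/(3EI) = 5.233/EI.
Slope continuity at B: θ_0 = M_B·5.233/EI, so M_B = 901.5/5.233 = 172.3 kN·m (hogging).
Span AB, ΣM about A with M_B applied at B: R_B^{AB}·4.5 = 0 + 172.3, so R_B^{AB} = 38.28 kN and R_A = 0 − 38.28 = -38.28 kN.
Span BC, ΣM about C: R_B^{BC}·11.2 = 689.9 + 172.3, so R_B^{BC} = 76.98 kN and R_C = 184.8 − 76.98 = 107.8 kN.
R_B = 38.28 + 76.98 = 115.3 kN.

R_B = 115.3 kN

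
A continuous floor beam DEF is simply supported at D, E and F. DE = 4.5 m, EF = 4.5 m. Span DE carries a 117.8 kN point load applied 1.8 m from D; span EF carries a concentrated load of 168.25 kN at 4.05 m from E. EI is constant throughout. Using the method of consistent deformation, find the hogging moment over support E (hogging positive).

Release continuity at E by inserting a hinge; the redundant is the internal moment M_E. The primary structure is two simply-supported spans DE and EF.
Discontinuity in slope at E on the released structure — sum the simple-span end rotations:
  span DE: point load 117.8 at a = 1.8: Pab(L + a)/(6LEI) = 133.6/EI
  span EF: point load 168.25 at a = 4.05: Pab(L + b)/(6LEI) = 56.22/EI
  relative rotation θ_0 = (133.6 + 56.22)/EI = 189.8/EI
A unit hogging moment at E produces rotation L₁/(3EI) + L₂/(3EI) = 3/EI.
Compatibility: M_E·(L₁+L₂)/(3EI) = θ_0, giving M_E = 63.27 kN·m (hogging).

M_E = 63.27 kN·m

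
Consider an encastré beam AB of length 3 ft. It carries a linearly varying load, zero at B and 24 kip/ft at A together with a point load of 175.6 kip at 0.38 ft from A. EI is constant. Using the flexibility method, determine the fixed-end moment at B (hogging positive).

Release both end moments; the primary structure is a simply-supported span AB with redundants M_A and M_B.
On the primary (simply-supported) span, the end slopes from the loading are:
  at A: triangular load, peak 24: w₀L³/(45EI) = 14.4/EI
  at B: triangular load, peak 24: 7w₀L³/(360EI) = 12.6/EI
  at A: point load 175.6 at a = 0.38: Pab(L + b)/(6LEI) = 54.58/EI
  at B: point load 175.6 at a = 0.38: Pab(L + a)/(6LEI) = 32.83/EI
  θ_A0 = 68.98/EI,  θ_B0 = 45.43/EI
Flexibility coefficients: a unit moment at one end gives L/(3EI) there and L/(6EI) at the far end, so f₁₁ = f₂₂ = 1/EI and f₁₂ = f₂₁ = 0.5/EI.
Compatibility — zero rotation at each built-in end:
  1 M_A + 0.5 M_B = 68.98
  0.5 M_A + 1 M_B = 45.43
Solving the pair gives M_A = 61.69 kip·ft and M_B = 14.58 kip·ft (hogging).

M_B = 14.58 kip·ft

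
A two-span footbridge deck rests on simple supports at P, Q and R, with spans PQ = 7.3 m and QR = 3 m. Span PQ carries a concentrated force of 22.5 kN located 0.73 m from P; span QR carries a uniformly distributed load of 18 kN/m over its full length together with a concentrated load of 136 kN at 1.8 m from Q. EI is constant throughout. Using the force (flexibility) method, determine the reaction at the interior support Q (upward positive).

Take M_Q as the redundant. Released structure: two simple spans PQ and QR with a hinge at Q.
Discontinuity in slope at Q on the released structure — sum the simple-span end rotations:
  span PQ: point load 22.5 at a = 0.73: Pab(L + a)/(6LEI) = 19.78/EI
  span QR: UDL 18: wL³/(24EI) = 20.25/EI
  span QR: point load 136 at a = 1.8: Pab(L + b)/(6LEI) = 68.54/EI
  relative rotation θ_0 = (19.78 + 88.79)/EI = 108.6/EI
A unit hogging moment at Q produces rotation L₁/(3EI) + L₂/(3EI) = 3.433/EI.
Slope continuity at Q: θ_0 = M_Q·3.433/EI, so M_Q = 108.6/3.433 = 31.62 kN·m (hogging).
Span PQ, ΣM about P with M_Q applied at Q: R_Q^{PQ}·7.3 = 16.43 + 31.62, so R_Q^{PQ} = 6.582 kN and R_P = 22.5 − 6.582 = 15.92 kN.
Span QR, ΣM about R: R_Q^{QR}·3 = 244.2 + 31.62, so R_Q^{QR} = 91.94 kN and R_R = 190 − 91.94 = 98.06 kN.
R_Q = 6.582 + 91.94 = 98.52 kN.

R_Q = 98.52 kN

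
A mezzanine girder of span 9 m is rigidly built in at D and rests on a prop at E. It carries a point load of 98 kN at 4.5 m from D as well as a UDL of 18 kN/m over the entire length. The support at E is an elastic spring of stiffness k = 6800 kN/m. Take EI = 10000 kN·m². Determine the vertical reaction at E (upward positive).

Remove the prop at E; the released (primary) structure is a cantilever built in at D.
Deflection at E on the released cantilever, summing each load's contribution:
  point load 98 at a = 4.5: Pa²(3L − a)/(6EI) = 7442/EI
  UDL 18: wL⁴/(8EI) = 14762/EI
  δ_0 = 22204/EI
Flexibility coefficient — unit upward force at E: δ_{EE} = L³/(3EI) = 243/EI.
With EI = 10000 kN·m²: δ_0 = 2.2204 m and δ_{EE} = 0.0243 m/kN.
Compatibility — the spring shortens by R_E/k under the reaction it provides: δ_0 − R_E·δ_{EE} = R_E/k. With 1/k = 0.000147 m/kN, R_E = δ_0 / (δ_{EE} + 1/k) = 2.2204 / (0.0243 + 0.000147) = 90.83 kN.

R_E = 90.83 kN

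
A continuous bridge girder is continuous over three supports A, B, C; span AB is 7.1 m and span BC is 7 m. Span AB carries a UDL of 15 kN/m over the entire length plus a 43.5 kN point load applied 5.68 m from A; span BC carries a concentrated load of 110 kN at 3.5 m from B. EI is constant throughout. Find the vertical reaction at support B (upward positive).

Release continuity at B by inserting a hinge; the redundant is the internal moment M_B. The primary structure is two simply-supported spans AB and BC.
Rotations at B on the released spans (each span's end-slope, ×1/EI):
  span AB: UDL 15: wL³/(24EI) = 223.7/EI
  span AB: point load 43.5 at a = 5.68: Pab(L + a)/(6LEI) = 105.3/EI
  span BC: point load 110 at a = 3.5: Pab(L + b)/(6LEI) = 336.9/EI
  relative rotation θ_0 = (329 + 336.9)/EI = 665.8/EI
A unit hogging moment at B produces rotation L₁/(3EI) + L₂/(3EI) = 4.7/EI.
Slope continuity at B: θ_0 = M_B·4.7/EI, so M_B = 665.8/4.7 = 141.7 kN·m (hogging).
Span AB, ΣM about A with M_B applied at B: R_B^{AB}·7.1 = 625.2 + 141.7, so R_B^{AB} = 108 kN and R_A = 150 − 108 = 42 kN.
Span BC, ΣM about C: R_B^{BC}·7 = 385 + 141.7, so R_B^{BC} = 75.24 kN and R_C = 110 − 75.24 = 34.76 kN.
R_B = 108 + 75.24 = 183.2 kN.

R_B = 183.2 kN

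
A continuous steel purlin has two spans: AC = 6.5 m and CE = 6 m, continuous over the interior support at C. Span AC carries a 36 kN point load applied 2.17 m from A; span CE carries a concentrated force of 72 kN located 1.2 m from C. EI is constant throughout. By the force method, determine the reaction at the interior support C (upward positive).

Insert a hinge at C; M_C is the redundant, and each span becomes simply supported.
Rotations at C on the released spans (each span's end-slope, ×1/EI):
  span AC: point load 36 at a = 2.17: Pab(L + a)/(6LEI) = 75.2/EI
  span CE: point load 72 at a = 1.2: Pab(L + b)/(6LEI) = 124.4/EI
  relative rotation θ_0 = (75.2 + 124.4)/EI = 199.6/EI
A unit hogging moment at C produces rotation L₁/(3EI) + L₂/(3EI) = 4.167/EI.
Compatibility: M_C·(L₁+L₂)/(3EI) = θ_0, giving M_C = 47.91 kN·m (hogging).
Span AC, ΣM about A with M_C applied at C: R_C^{AC}·6.5 = 78.12 + 47.91, so R_C^{AC} = 19.39 kN and R_A = 36 − 19.39 = 16.61 kN.
Span CE, ΣM about E: R_C^{CE}·6 = 345.6 + 47.91, so R_C^{CE} = 65.58 kN and R_E = 72 − 65.58 = 6.415 kN.
R_C = 19.39 + 65.58 = 84.97 kN.

R_C = 84.97 kN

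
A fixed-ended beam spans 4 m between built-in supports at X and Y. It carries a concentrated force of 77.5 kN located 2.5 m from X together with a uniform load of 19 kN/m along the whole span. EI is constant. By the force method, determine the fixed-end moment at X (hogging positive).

M_X = 52.58 kN·m

Release both end moments; the primary structure is a simply-supported span XY with redundants M_X and M_Y.
On the primary (simply-supported) span, the end slopes from the loading are:
  at X: point load 77.5 at a = 2.5: Pab(L + b)/(6LEI) = 66.6/EI
  at Y: point load 77.5 at a = 2.5: Pab(L + a)/(6LEI) = 78.71/EI
  at X: UDL 19: wL³/(24EI) = 50.67/EI
  at Y: UDL 19: wL³/(24EI) = 50.67/EI
  θ_X0 = 117.3/EI,  θ_Y0 = 129.4/EI
Flexibility coefficients: a unit moment at one end gives L/(3EI) there and L/(6EI) at the far end, so f₁₁ = f₂₂ = 1.333/EI and f₁₂ = f₂₁ = 0.6667/EI.
Compatibility — zero rotation at each built-in end:
  1.333 M_X + 0.6667 M_Y = 117.3
  0.6667 M_X + 1.333 M_Y = 129.4
Solving the pair gives M_X = 52.58 kN·m and M_Y = 70.74 kN·m (hogging).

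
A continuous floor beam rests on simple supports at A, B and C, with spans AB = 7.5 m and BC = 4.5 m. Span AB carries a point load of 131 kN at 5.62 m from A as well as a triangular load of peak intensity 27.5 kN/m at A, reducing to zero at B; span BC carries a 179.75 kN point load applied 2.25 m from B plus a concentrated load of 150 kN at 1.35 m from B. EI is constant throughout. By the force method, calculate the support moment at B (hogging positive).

Take M_B as the redundant. Released structure: two simple spans AB and BC with a hinge at B.
Discontinuity in slope at B on the released structure — sum the simple-span end rotations:
  span AB: point load 131 at a = 5.62: Pab(L + a)/(6LEI) = 403.5/EI
  span AB: triangular load, peak 27.5: 7w₀L³/(360EI) = 225.6/EI
  span BC: point load 179.75 at a = 2.25: Pab(L + b)/(6LEI) = 227.5/EI
  span BC: point load 150 at a = 1.35: Pab(L + b)/(6LEI) = 180.7/EI
  relative rotation θ_0 = (629.1 + 408.2)/EI = 1037/EI
A unit hogging moment at B produces rotation L₁/(3EI) + L₂/(3EI) = 4/EI.
Compatibility: M_B·(L₁+L₂)/(3EI) = θ_0, giving M_B = 259.3 kN·m (hogging).

M_B = 259.3 kN·m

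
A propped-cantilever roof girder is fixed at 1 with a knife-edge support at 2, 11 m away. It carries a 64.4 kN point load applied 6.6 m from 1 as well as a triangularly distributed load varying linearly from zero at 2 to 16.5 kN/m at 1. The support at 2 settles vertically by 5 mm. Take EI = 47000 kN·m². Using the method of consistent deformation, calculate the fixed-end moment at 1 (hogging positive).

M_1 = 257.9 kN·m

Take the reaction at 2 as the redundant and release it; the primary structure is a cantilever fixed at 1.
Deflection at 2 on the released cantilever, summing each load's contribution:
  point load 64.4 at a = 6.6: Pa²(3L − a)/(6EI) = 12343/EI
  triangular load, peak 16.5 at the fixed end: w₀L⁴/(30EI) = 8053/EI
  δ_0 = 20396/EI
Tip deflection under a unit load at 2: L³/(3EI) = 443.7/EI.
With EI = 47000 kN·m²: δ_0 = 0.43395 m and δ_{22} = 0.00944 m/kN.
Compatibility — the beam at 2 must follow the support down by 0.005 m: δ_0 − R_2·δ_{22} = 0.005, so R_2 = (0.43395 − 0.005)/0.00944 = 45.44 kN.
Moment equilibrium about 1: M_1 = Σ(load moments about 1) − R_2·L = 757.8 − 45.44×11 = 257.9 kN·m.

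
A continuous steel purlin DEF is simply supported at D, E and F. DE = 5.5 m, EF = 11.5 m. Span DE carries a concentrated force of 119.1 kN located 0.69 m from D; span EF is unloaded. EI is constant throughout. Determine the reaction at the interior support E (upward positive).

Insert a hinge at E; M_E is the redundant, and each span becomes simply supported.
Rotations at E on the released spans (each span's end-slope, ×1/EI):
  span DE: point load 119.1 at a = 0.69: Pab(L + a)/(6LEI) = 74.15/EI
  relative rotation θ_0 = (74.15 + 0)/EI = 74.15/EI
A unit hogging moment at E produces rotation L₁/(3EI) + L₂/(3EI) = 5.667/EI.
Compatibility: M_E·(L₁+L₂)/(3EI) = θ_0, giving M_E = 13.08 kN·m (hogging).
Span DE, ΣM about D with M_E applied at E: R_E^{DE}·5.5 = 82.18 + 13.08, so R_E^{DE} = 17.32 kN and R_D = 119.1 − 17.32 = 101.8 kN.
Span EF, ΣM about F: R_E^{EF}·11.5 = 0 + 13.08, so R_E^{EF} = 1.138 kN and R_F = 0 − 1.138 = -1.138 kN.
R_E = 17.32 + 1.138 = 18.46 kN.

R_E = 18.46 kN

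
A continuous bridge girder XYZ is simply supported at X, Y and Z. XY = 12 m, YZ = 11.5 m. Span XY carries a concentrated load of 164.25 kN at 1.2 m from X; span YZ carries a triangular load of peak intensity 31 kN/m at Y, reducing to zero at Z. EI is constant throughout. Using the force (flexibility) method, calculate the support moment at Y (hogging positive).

M_Y = 183.6 kN·m

Release continuity at Y by inserting a hinge; the redundant is the internal moment M_Y. The primary structure is two simply-supported spans XY and YZ.
Rotations at Y on the released spans (each span's end-slope, ×1/EI):
  span XY: point load 164.25 at a = 1.2: Pab(L + a)/(6LEI) = 390.3/EI
  span YZ: triangular load, peak 31: w₀L³/(45EI) = 1048/EI
  relative rotation θ_0 = (390.3 + 1048)/EI = 1438/EI
A unit hogging moment at Y produces rotation L₁/(3EI) + L₂/(3EI) = 7.833/EI.
Compatibility: M_Y·(L₁+L₂)/(3EI) = θ_0, giving M_Y = 183.6 kN·m (hogging).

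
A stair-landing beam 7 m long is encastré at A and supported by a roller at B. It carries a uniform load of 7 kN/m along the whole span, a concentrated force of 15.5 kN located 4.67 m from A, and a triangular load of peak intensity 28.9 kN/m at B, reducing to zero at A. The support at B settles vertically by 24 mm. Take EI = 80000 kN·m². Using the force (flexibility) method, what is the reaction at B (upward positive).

Take the reaction at B as the redundant and release it; the primary structure is a cantilever fixed at A.
Downward deflection at the released point B due to the loads:
  UDL 7: wL⁴/(8EI) = 2101/EI
  point load 15.5 at a = 4.67: Pa²(3L − a)/(6EI) = 920/EI
  triangular load, peak 28.9 at the free end: 11w₀L⁴/(120EI) = 6361/EI
  δ_0 = 9382/EI
Flexibility coefficient — unit upward force at B: δ_{BB} = L³/(3EI) = 114.3/EI.
With EI = 80000 kN·m²: δ_0 = 0.11727 m and δ_{BB} = 0.001429 m/kN.
Compatibility — the beam at B must follow the support down by 0.024 m: δ_0 − R_B·δ_{BB} = 0.024, so R_B = (0.11727 − 0.024)/0.001429 = 65.26 kN.

R_B = 65.26 kN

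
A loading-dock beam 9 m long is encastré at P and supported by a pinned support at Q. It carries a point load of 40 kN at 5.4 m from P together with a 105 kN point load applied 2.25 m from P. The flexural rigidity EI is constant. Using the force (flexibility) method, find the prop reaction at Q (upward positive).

Take the reaction at Q as the redundant and release it; the primary structure is a cantilever fixed at P.
Free-end deflection of the primary structure under the applied loading (downward +):
  point load 40 at a = 5.4: Pa²(3L − a)/(6EI) = 4199/EI
  point load 105 at a = 2.25: Pa²(3L − a)/(6EI) = 2193/EI
  δ_0 = 6392/EI
Flexibility coefficient — unit upward force at Q: δ_{QQ} = L³/(3EI) = 243/EI.
The prop prevents deflection at Q: R_Q = δ_0/δ_{QQ} = 6392/243 = 26.3 kN.

R_Q = 26.3 kN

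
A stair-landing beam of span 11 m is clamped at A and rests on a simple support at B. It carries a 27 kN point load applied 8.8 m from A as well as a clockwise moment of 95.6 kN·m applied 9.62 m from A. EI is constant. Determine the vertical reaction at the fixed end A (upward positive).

Choose R_B as the redundant. The primary structure is the cantilever fixed at A.
Primary-structure tip deflection at B by superposition:
  point load 27 at a = 8.8: Pa²(3L − a)/(6EI) = 8433/EI
  clockwise couple 95.6 at a = 9.62: M₀a(2L − a)/(2EI) = 5693/EI
  δ_0 = 14126/EI
Tip deflection under a unit load at B: L³/(3EI) = 443.7/EI.
Compatibility at B: δ_0 − R_B·δ_{BB} = 0, so R_B = 14126/443.7 = 31.84 kN.
Vertical equilibrium: R_A = ΣP − R_B = 27 − 31.84 = -4.839 kN.

R_A = -4.839 kN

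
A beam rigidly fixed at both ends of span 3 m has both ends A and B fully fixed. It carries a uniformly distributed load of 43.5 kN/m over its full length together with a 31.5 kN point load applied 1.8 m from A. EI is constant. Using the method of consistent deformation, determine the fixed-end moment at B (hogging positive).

Release both end moments; the primary structure is a simply-supported span AB with redundants M_A and M_B.
On the primary (simply-supported) span, the end slopes from the loading are:
  at A: UDL 43.5: wL³/(24EI) = 48.94/EI
  at B: UDL 43.5: wL³/(24EI) = 48.94/EI
  at A: point load 31.5 at a = 1.8: Pab(L + b)/(6LEI) = 15.88/EI
  at B: point load 31.5 at a = 1.8: Pab(L + a)/(6LEI) = 18.14/EI
  θ_A0 = 64.81/EI,  θ_B0 = 67.08/EI
Flexibility coefficients: a unit moment at one end gives L/(3EI) there and L/(6EI) at the far end, so f₁₁ = f₂₂ = 1/EI and f₁₂ = f₂₁ = 0.5/EI.
Compatibility — zero rotation at each built-in end:
  1 M_A + 0.5 M_B = 64.81
  0.5 M_A + 1 M_B = 67.08
Solving the pair gives M_A = 41.7 kN·m and M_B = 46.23 kN·m (hogging).

M_B = 46.23 kN·m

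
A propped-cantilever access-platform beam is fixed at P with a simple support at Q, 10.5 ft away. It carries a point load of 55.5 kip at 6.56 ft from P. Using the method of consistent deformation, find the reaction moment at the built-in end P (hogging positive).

Release the roller at Q. Primary structure: cantilever fixed at P.
Deflection at Q on the released cantilever, summing each load's contribution:
  point load 55.5 at a = 6.56: Pa²(3L − a)/(6EI) = 9928/EI
Flexibility coefficient — unit upward force at Q: δ_{QQ} = L³/(3EI) = 385.9/EI.
The prop prevents deflection at Q: R_Q = δ_0/δ_{QQ} = 9928/385.9 = 25.73 kip.
Moment equilibrium about P: M_P = Σ(load moments about P) − R_Q·L = 364.1 − 25.73×10.5 = 93.94 kip·ft.

M_P = 93.94 kip·ft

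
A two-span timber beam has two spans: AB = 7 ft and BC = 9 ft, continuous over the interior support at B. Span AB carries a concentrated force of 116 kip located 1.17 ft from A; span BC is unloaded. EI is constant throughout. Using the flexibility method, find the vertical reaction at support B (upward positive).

R_B = 26.72 kip

Insert a hinge at B; M_B is the redundant, and each span becomes simply supported.
Rotations at B on the released spans (each span's end-slope, ×1/EI):
  span AB: point load 116 at a = 1.17: Pab(L + a)/(6LEI) = 153.9/EI
  relative rotation θ_0 = (153.9 + 0)/EI = 153.9/EI
A unit hogging moment at B produces rotation L₁/(3EI) + L₂/(3EI) = 5.333/EI.
Compatibility: M_B·(L₁+L₂)/(3EI) = θ_0, giving M_B = 28.86 kip·ft (hogging).
Span AB, ΣM about A with M_B applied at B: R_B^{AB}·7 = 135.7 + 28.86, so R_B^{AB} = 23.51 kip and R_A = 116 − 23.51 = 92.49 kip.
Span BC, ΣM about C: R_B^{BC}·9 = 0 + 28.86, so R_B^{BC} = 3.207 kip and R_C = 0 − 3.207 = -3.207 kip.
R_B = 23.51 + 3.207 = 26.72 kip.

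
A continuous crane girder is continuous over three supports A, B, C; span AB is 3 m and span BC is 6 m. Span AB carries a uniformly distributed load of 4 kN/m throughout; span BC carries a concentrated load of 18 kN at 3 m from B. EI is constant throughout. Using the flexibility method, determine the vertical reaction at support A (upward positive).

R_A = 1 kN

Take M_B as the redundant. Released structure: two simple spans AB and BC with a hinge at B.
Rotations at B on the released spans (each span's end-slope, ×1/EI):
  span AB: UDL 4: wL³/(24EI) = 4.5/EI
  span BC: point load 18 at a = 3: Pab(L + b)/(6LEI) = 40.5/EI
  relative rotation θ_0 = (4.5 + 40.5)/EI = 45/EI
A unit hogging moment at B produces rotation L₁/(3EI) + L₂/(3EI) = 3/EI.
Slope continuity at B: θ_0 = M_B·3/EI, so M_B = 45/3 = 15 kN·m (hogging).
Span AB, ΣM about A with M_B applied at B: R_B^{AB}·3 = 18 + 15, so R_B^{AB} = 11 kN and R_A = 12 − 11 = 1 kN.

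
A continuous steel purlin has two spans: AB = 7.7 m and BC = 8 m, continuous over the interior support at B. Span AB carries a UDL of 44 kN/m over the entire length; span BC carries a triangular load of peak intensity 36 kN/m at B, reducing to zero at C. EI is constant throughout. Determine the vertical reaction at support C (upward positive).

Take M_B as the redundant. Released structure: two simple spans AB and BC with a hinge at B.
Discontinuity in slope at B on the released structure — sum the simple-span end rotations:
  span AB: UDL 44: wL³/(24EI) = 837/EI
  span BC: triangular load, peak 36: w₀L³/(45EI) = 409.6/EI
  relative rotation θ_0 = (837 + 409.6)/EI = 1247/EI
A unit hogging moment at B produces rotation L₁/(3EI) + L₂/(3EI) = 5.233/EI.
Slope continuity at B: θ_0 = M_B·5.233/EI, so M_B = 1247/5.233 = 238.2 kN·m (hogging).
Span BC, ΣM about C: R_B^{BC}·8 = 768 + 238.2, so R_B^{BC} = 125.8 kN and R_C = 144 − 125.8 = 18.23 kN.

R_C = 18.23 kN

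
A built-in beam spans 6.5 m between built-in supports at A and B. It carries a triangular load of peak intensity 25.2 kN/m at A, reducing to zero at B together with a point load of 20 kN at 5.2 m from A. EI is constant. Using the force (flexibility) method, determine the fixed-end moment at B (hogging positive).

Release both end moments; the primary structure is a simply-supported span AB with redundants M_A and M_B.
Simple-span end rotations at A and B under the given loads:
  at A: triangular load, peak 25.2: w₀L³/(45EI) = 153.8/EI
  at B: triangular load, peak 25.2: 7w₀L³/(360EI) = 134.6/EI
  at A: point load 20 at a = 5.2: Pab(L + b)/(6LEI) = 27.04/EI
  at B: point load 20 at a = 5.2: Pab(L + a)/(6LEI) = 40.56/EI
  θ_A0 = 180.8/EI,  θ_B0 = 175.1/EI
Flexibility coefficients: a unit moment at one end gives L/(3EI) there and L/(6EI) at the far end, so f₁₁ = f₂₂ = 2.167/EI and f₁₂ = f₂₁ = 1.083/EI.
Compatibility — zero rotation at each built-in end:
  2.167 M_A + 1.083 M_B = 180.8
  1.083 M_A + 2.167 M_B = 175.1
Solving the pair gives M_A = 57.4 kN·m and M_B = 52.13 kN·m (hogging).

M_B = 52.13 kN·m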